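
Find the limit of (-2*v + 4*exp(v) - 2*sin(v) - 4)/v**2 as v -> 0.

2

Substitution gives 0/0; apply L'Hôpital's rule 2 times.
After differentiating numerator and denominator 2 times the quotient is (4*e^(v) + 2*sin(v))/(2); at v = 0 this is 2.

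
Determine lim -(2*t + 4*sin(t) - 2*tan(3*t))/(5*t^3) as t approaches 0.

Substitution gives 0/0 (the numerator vanishes to order 3).
Expand each term to order t^3: the coefficient of t^3 in -2·tan(3t) is -18 and in 4·sin(t) is -2/3.
Lower-order terms cancel with the polynomial part, so the numerator is (-56/3)·t^3 + o(t^3), and the limit is (-56/3)/(-5) = 56/15.

56/15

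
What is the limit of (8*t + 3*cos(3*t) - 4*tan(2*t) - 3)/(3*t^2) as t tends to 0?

-9/2

Substitution gives 0/0 (the numerator vanishes to order 2).
Expand each term to order t^2: the coefficient of t^2 in -4·tan(2t) is 0 and in 3·cos(3t) is -27/2.
Lower-order terms cancel with the polynomial part, so the numerator is (-27/2)·t^2 + o(t^2), and the limit is (-27/2)/(3) = -9/2.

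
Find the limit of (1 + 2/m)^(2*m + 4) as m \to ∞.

Write it as [(1 + 2/m)^m]^(2) · (1 + 2/m)^(4). The bracketed term tends to e^(2) and the second factor to 1, so the limit is e^(4).

e^(4)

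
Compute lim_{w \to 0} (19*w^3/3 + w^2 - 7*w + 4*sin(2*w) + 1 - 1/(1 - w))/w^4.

-1

Substitution gives 0/0; apply L'Hôpital's rule 4 times.
After differentiating numerator and denominator 4 times the quotient is (64*sin(2*w) + 24/(w - 1)^5)/(24); at w = 0 this is -1.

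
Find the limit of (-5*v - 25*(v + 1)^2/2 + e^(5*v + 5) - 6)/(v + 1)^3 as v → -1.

125/6

Direct substitution gives 0/0.
Apply L'Hôpital: lim (-25*v + 5*e^(5*v + 5) - 30)/(3*(v + 1)^2), still 0/0.
Apply L'Hôpital: lim (25*e^(5*v + 5) - 25)/(6*v + 6), still 0/0.
After 3 applications of L'Hôpital's rule the quotient is (125*e^(5*v + 5))/(6); substituting v = -1 gives 125/6.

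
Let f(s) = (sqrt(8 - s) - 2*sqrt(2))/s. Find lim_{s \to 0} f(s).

Substitution gives 0/0. Multiply numerator and denominator by the conjugate √(8 - s) + √8.
The numerator becomes (8 - s) − 8 = -s, so the expression simplifies to -1/(√(8 - s) + √8).
Letting s → 0 gives -1/(2√8) = -√(2)/8.

-√(2)/8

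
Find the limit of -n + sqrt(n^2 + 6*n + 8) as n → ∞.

An ∞ − ∞ form. Rationalising with the conjugate, the difference becomes (6n + 8) / (√(n^2 + 6*n + 8) + n).
For large n the denominator behaves like 2·n, so the quotient tends to 6/2 = 3.

3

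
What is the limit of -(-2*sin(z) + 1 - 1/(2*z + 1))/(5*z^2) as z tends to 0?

Substitution gives 0/0; apply L'Hôpital's rule 2 times.
After differentiating numerator and denominator 2 times the quotient is (2*sin(z) - 8/(2*z + 1)^3)/(-10); at z = 0 this is 4/5.

4/5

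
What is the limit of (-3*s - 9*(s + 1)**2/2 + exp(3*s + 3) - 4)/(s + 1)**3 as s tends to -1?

Direct substitution gives 0/0.
Apply L'Hôpital: lim (-9*s + 3*e^(3*s + 3) - 12)/(3*(s + 1)^2), still 0/0.
Apply L'Hôpital: lim (9*e^(3*s + 3) - 9)/(6*s + 6), still 0/0.
After 3 applications of L'Hôpital's rule the quotient is (27*e^(3*s + 3))/(6); substituting s = -1 gives 9/2.

9/2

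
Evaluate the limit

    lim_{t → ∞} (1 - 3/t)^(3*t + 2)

Write it as [(1 - 3/t)^t]^(3) · (1 - 3/t)^(2). The bracketed term tends to e^(-3) and the second factor to 1, so the limit is e^(-9).

e^(-9)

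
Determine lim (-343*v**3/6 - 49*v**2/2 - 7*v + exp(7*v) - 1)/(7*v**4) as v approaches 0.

343/24

Direct substitution gives 0/0.
Apply L'Hôpital: lim (-343*v^2/2 - 49*v + 7*e^(7*v) - 7)/(28*v^3), still 0/0.
Apply L'Hôpital: lim (-343*v + 49*e^(7*v) - 49)/(84*v^2), still 0/0.
Apply L'Hôpital: lim (343*e^(7*v) - 343)/(168*v), still 0/0.
After 4 applications of L'Hôpital's rule the quotient is (2401*e^(7*v))/(168); substituting v = 0 gives 343/24.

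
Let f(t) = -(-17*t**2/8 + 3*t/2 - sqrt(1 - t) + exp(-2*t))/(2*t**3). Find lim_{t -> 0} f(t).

61/96

Substitution gives 0/0 (the numerator vanishes to order 3).
Expand each term to order t^3: the coefficient of t^3 in −√(1 - t) is 1/16 and in e^(-2t) is -4/3.
Lower-order terms cancel with the polynomial part, so the numerator is (-61/48)·t^3 + o(t^3), and the limit is (-61/48)/(-2) = 61/96.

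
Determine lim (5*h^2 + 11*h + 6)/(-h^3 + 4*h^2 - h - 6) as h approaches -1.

At h = -1 both the top and bottom vanish — a removable singularity. Factoring out (h + 1) from each leaves (5*h + 6)/(-h^2 + 5*h - 6), which at h = -1 equals -1/12.

-1/12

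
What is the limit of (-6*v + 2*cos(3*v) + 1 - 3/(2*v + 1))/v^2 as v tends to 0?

Substitution gives 0/0 (the numerator vanishes to order 2).
Expand each term to order v^2: the coefficient of v^2 in -3·1/(1 + 2v) is -12 and in 2·cos(3v) is -9.
Lower-order terms cancel with the polynomial part, so the numerator is (-21)·v^2 + o(v^2), and the limit is (-21)/(1) = -21.

-21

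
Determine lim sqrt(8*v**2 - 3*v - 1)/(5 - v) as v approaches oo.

-2*√(2)

For large |v|, √(8*v^2 - 3*v - 1) ≈ √8·|v| and the denominator ≈ -v.
Since v → +∞, |v| = v, giving √8/(-1) = -2*√(2).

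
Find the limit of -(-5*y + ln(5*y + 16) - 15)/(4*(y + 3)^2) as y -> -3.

25/8

Direct substitution gives 0/0.
Apply L'Hôpital: lim (-5 + 5/(5*y + 16))/(-8*y - 24), still 0/0.
After 2 applications of L'Hôpital's rule the quotient is (-25/(5*y + 16)^2)/(-8); substituting y = -3 gives 25/8.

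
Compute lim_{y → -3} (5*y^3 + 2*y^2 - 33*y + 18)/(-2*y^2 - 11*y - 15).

Since y = -3 makes numerator and denominator zero, (y + 3) divides both.
Cancelling it gives (5*y^2 - 13*y + 6)/(-2*y - 5); now plug in y = -3 to get 90.

90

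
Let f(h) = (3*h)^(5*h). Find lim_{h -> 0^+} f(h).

1

Base → 0⁺ and exponent → 0⁺: a 0^0 form.
Take logs: 5h·ln(3h). This is 0·(−∞); rewriting as ln(3h)/(1/(5h)) and applying L'Hôpital gives 0.
Hence the limit is e^0 = 1.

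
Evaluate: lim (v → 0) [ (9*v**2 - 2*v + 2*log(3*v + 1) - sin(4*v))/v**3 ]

86/3

Substitution gives 0/0; apply L'Hôpital's rule 3 times.
After differentiating numerator and denominator 3 times the quotient is (64*cos(4*v) + 108/(3*v + 1)^3)/(6); at v = 0 this is 86/3.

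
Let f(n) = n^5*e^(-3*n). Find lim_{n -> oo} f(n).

0

Write as n^5/e^{3n}, an ∞/∞ form.
Exponential growth dominates any polynomial, so repeated L'Hôpital (or the standard result) gives 0.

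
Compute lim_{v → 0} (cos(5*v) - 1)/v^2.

-25/2

Direct substitution gives 0/0.
Apply L'Hôpital: lim (-5*sin(5*v))/(2*v), still 0/0.
After 2 applications of L'Hôpital's rule the quotient is (-25*cos(5*v))/(2); substituting v = 0 gives -25/2.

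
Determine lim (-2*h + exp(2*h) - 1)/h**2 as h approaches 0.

Direct substitution gives 0/0.
Apply L'Hôpital: lim (2*e^(2*h) - 2)/(2*h), still 0/0.
After 2 applications of L'Hôpital's rule the quotient is (4*e^(2*h))/(2); substituting h = 0 gives 2.

2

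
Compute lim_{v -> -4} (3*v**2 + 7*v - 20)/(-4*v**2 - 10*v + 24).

-17/22

Since v = -4 makes numerator and denominator zero, (v + 4) divides both.
Cancelling it gives (3*v - 5)/(6 - 4*v); now plug in v = -4 to get -17/22.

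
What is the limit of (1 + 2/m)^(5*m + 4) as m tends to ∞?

Let L be the limit and take ln: ln L = lim (5m + 4)·ln(1 + 2/m) = lim (5m + 4)·(2/m + O(1/m²)) = 10.
Hence L = e^(10).

e^(10)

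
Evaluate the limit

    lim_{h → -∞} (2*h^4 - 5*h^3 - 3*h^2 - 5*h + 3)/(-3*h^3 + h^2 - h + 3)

∞

The numerator has higher degree (4 > 3); the quotient behaves like (2/(-3))·h^1 for large |h|.
As h → −∞ this diverges to ∞.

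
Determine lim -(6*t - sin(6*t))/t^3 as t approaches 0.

-36

Direct substitution gives 0/0.
Apply L'Hôpital: lim (6 - 6*cos(6*t))/(-3*t^2), still 0/0.
Apply L'Hôpital: lim (36*sin(6*t))/(-6*t), still 0/0.
After 3 applications of L'Hôpital's rule the quotient is (216*cos(6*t))/(-6); substituting t = 0 gives -36.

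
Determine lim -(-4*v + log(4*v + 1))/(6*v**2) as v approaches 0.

Direct substitution gives 0/0.
Apply L'Hôpital: lim (-4 + 4/(4*v + 1))/(-12*v), still 0/0.
After 2 applications of L'Hôpital's rule the quotient is (-16/(4*v + 1)^2)/(-12); substituting v = 0 gives 4/3.

4/3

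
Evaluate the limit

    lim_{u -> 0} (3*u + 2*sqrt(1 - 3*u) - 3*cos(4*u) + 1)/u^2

87/4

Substitution gives 0/0; apply L'Hôpital's rule 2 times.
After differentiating numerator and denominator 2 times the quotient is (48*cos(4*u) - 9/(2*(1 - 3*u)^(3/2)))/(2); at u = 0 this is 87/4.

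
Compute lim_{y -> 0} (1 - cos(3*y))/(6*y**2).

3/4

Substitution gives 0/0.
Use (1 − cos u)/u² → 1/2 with u = 3y: the limit is 3²/(2·6) = 3/4.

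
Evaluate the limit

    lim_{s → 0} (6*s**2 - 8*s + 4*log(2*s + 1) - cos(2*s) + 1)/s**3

Substitution gives 0/0 (the numerator vanishes to order 3).
Expand each term to order s^3: the coefficient of s^3 in 4·ln(1 + 2s) is 32/3 and in −cos(2s) is 0.
Lower-order terms cancel with the polynomial part, so the numerator is (32/3)·s^3 + o(s^3), and the limit is (32/3)/(1) = 32/3.

32/3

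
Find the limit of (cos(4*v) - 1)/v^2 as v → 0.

-8

Direct substitution gives 0/0.
Apply L'Hôpital: lim (-4*sin(4*v))/(2*v), still 0/0.
After 2 applications of L'Hôpital's rule the quotient is (-16*cos(4*v))/(2); substituting v = 0 gives -8.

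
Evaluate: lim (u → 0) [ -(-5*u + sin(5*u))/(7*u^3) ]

Direct substitution gives 0/0.
Apply L'Hôpital: lim (5*cos(5*u) - 5)/(-21*u^2), still 0/0.
Apply L'Hôpital: lim (-25*sin(5*u))/(-42*u), still 0/0.
After 3 applications of L'Hôpital's rule the quotient is (-125*cos(5*u))/(-42); substituting u = 0 gives 125/42.

125/42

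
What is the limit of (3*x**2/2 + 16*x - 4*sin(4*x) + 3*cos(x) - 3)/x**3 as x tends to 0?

128/3

Substitution gives 0/0 (the numerator vanishes to order 3).
Expand each term to order x^3: the coefficient of x^3 in -4·sin(4x) is 128/3 and in 3·cos(x) is 0.
Lower-order terms cancel with the polynomial part, so the numerator is (128/3)·x^3 + o(x^3), and the limit is (128/3)/(1) = 128/3.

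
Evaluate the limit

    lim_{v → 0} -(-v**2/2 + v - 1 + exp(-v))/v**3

Direct substitution gives 0/0.
Apply L'Hôpital: lim (-v + 1 - e^(-v))/(-3*v^2), still 0/0.
Apply L'Hôpital: lim (-1 + e^(-v))/(-6*v), still 0/0.
After 3 applications of L'Hôpital's rule the quotient is (-e^(-v))/(-6); substituting v = 0 gives 1/6.

1/6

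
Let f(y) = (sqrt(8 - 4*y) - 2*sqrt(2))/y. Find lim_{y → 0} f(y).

-√(2)/2

A 0/0 form; rationalise with √(8 - 4y) + √8. This collapses the numerator to -4y, leaving -4/(√(8 - 4y) + √8) → -4/(2√8) = -√(2)/2.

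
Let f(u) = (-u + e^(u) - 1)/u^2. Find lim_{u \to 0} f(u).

Direct substitution gives 0/0.
Apply L'Hôpital: lim (e^(u) - 1)/(2*u), still 0/0.
After 2 applications of L'Hôpital's rule the quotient is (e^(u))/(2); substituting u = 0 gives 1/2.

1/2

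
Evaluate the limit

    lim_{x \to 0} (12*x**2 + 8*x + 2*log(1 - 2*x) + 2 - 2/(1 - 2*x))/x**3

Substitution gives 0/0; apply L'Hôpital's rule 3 times.
After differentiating numerator and denominator 3 times the quotient is (64*(x - 2)/(2*x - 1)^4)/(6); at x = 0 this is -64/3.

-64/3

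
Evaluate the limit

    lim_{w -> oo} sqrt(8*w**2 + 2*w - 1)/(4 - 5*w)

-2*√(2)/5

For large |w|, √(8*w^2 + 2*w - 1) ≈ √8·|w| and the denominator ≈ -5w.
Since w → +∞, |w| = w, giving √8/(-5) = -2*√(2)/5.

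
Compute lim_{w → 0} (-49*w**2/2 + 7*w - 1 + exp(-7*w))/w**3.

Direct substitution gives 0/0.
Apply L'Hôpital: lim (-49*w + 7 - 7*e^(-7*w))/(3*w^2), still 0/0.
Apply L'Hôpital: lim (-49 + 49*e^(-7*w))/(6*w), still 0/0.
After 3 applications of L'Hôpital's rule the quotient is (-343*e^(-7*w))/(6); substituting w = 0 gives -343/6.

-343/6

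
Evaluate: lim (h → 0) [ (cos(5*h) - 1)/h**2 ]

Direct substitution gives 0/0.
Apply L'Hôpital: lim (-5*sin(5*h))/(2*h), still 0/0.
After 2 applications of L'Hôpital's rule the quotient is (-25*cos(5*h))/(2); substituting h = 0 gives -25/2.

-25/2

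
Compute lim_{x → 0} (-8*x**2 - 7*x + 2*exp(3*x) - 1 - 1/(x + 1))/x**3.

Substitution gives 0/0 (the numerator vanishes to order 3).
Expand each term to order x^3: the coefficient of x^3 in 2·e^(3x) is 9 and in −1/(1 + x) is 1.
Lower-order terms cancel with the polynomial part, so the numerator is (10)·x^3 + o(x^3), and the limit is (10)/(1) = 10.

10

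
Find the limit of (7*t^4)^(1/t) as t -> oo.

1

Base → ∞ and exponent → 0: an ∞^0 form.
Take logs: (1/t)·ln(7·t^4) = (ln 7 + 4·ln t)/t → 0.
So the limit is e^0 = 1.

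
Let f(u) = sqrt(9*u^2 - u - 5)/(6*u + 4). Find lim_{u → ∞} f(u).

For large |u|, √(9*u^2 - u - 5) ≈ √9·|u| and the denominator ≈ 6u.
Since u → +∞, |u| = u, giving √9/(6) = 1/2.

1/2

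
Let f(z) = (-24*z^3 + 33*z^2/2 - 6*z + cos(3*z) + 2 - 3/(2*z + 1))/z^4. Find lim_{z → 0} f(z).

Substitution gives 0/0; apply L'Hôpital's rule 4 times.
After differentiating numerator and denominator 4 times the quotient is (81*cos(3*z) - 1152/(2*z + 1)^5)/(24); at z = 0 this is -357/8.

-357/8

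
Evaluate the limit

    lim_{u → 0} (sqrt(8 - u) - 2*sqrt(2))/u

-√(2)/8

Substitution gives 0/0. Multiply numerator and denominator by the conjugate √(8 - u) + √8.
The numerator becomes (8 - u) − 8 = -u, so the expression simplifies to -1/(√(8 - u) + √8).
Letting u → 0 gives -1/(2√8) = -√(2)/8.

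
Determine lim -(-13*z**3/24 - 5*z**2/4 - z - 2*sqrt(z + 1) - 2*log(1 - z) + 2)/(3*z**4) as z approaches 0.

Substitution gives 0/0; apply L'Hôpital's rule 4 times.
After differentiating numerator and denominator 4 times the quotient is (15/(8*(z + 1)^(7/2)) + 12/(z - 1)^4)/(-72); at z = 0 this is -37/192.

-37/192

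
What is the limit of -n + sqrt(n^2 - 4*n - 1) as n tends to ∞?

-2

This has the form ∞ − ∞. Multiply and divide by the conjugate √(n^2 - 4*n - 1) + n.
That gives (-4n - 1) / (√(n^2 - 4*n - 1) + n).
Divide numerator and denominator by n: the limit is -4/(2·1) = -2.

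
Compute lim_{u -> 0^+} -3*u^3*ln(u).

This is a 0·(−∞) form. Rewrite as -3·ln(u) / u^(−3) and apply L'Hôpital:
the derivative quotient is -3·(1/u) / (−3·u^(−4)) = (3/3)·u^3 → 0.

0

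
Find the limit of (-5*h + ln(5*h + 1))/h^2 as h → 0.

-25/2

Direct substitution gives 0/0.
Apply L'Hôpital: lim (-5 + 5/(5*h + 1))/(2*h), still 0/0.
After 2 applications of L'Hôpital's rule the quotient is (-25/(5*h + 1)^2)/(2); substituting h = 0 gives -25/2.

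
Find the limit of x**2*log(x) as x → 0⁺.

This is a 0·(−∞) form. Rewrite as 1·ln(x) / x^(−2) and apply L'Hôpital:
the derivative quotient is 1·(1/x) / (−2·x^(−3)) = (-1/2)·x^2 → 0.

0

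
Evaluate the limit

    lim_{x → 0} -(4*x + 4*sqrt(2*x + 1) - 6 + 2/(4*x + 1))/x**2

-30

Substitution gives 0/0; apply L'Hôpital's rule 2 times.
After differentiating numerator and denominator 2 times the quotient is (64/(4*x + 1)^3 - 4/(2*x + 1)^(3/2))/(-2); at x = 0 this is -30.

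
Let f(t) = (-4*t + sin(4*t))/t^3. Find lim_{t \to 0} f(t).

-32/3

Direct substitution gives 0/0.
Apply L'Hôpital: lim (4*cos(4*t) - 4)/(3*t^2), still 0/0.
Apply L'Hôpital: lim (-16*sin(4*t))/(6*t), still 0/0.
After 3 applications of L'Hôpital's rule the quotient is (-64*cos(4*t))/(6); substituting t = 0 gives -32/3.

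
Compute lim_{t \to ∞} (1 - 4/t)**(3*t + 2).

Let L be the limit and take ln: ln L = lim (3t + 2)·ln(1 - 4/t) = lim (3t + 2)·(-4/t + O(1/t²)) = -12.
Hence L = e^(-12).

e^(-12)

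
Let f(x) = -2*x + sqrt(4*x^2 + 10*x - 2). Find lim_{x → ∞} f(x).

5/2

An ∞ − ∞ form. Rationalising with the conjugate, the difference becomes (10x - 2) / (√(4*x^2 + 10*x - 2) + 2x).
For large x the denominator behaves like 2·2x, so the quotient tends to 10/4 = 5/2.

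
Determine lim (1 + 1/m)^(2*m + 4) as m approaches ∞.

e^(2)

The base → 1 and the exponent → ∞: a 1^∞ form.
Take logarithms: (2m + 4)·ln(1 + 1/m). Since ln(1+u) ~ u for small u, this behaves like (2m)·(1/m) → 2.
So the limit is e^(2).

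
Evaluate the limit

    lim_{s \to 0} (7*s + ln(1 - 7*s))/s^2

Direct substitution gives 0/0.
Apply L'Hôpital: lim (7 - 7/(1 - 7*s))/(2*s), still 0/0.
After 2 applications of L'Hôpital's rule the quotient is (-49/(1 - 7*s)^2)/(2); substituting s = 0 gives -49/2.

-49/2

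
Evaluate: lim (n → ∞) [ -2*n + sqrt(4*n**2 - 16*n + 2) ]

-4

This has the form ∞ − ∞. Multiply and divide by the conjugate √(4*n^2 - 16*n + 2) + 2n.
That gives (-16n + 2) / (√(4*n^2 - 16*n + 2) + 2n).
Divide numerator and denominator by n: the limit is -16/(2·2) = -4.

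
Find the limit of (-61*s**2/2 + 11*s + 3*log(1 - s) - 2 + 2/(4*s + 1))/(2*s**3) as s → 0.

-129/2

Substitution gives 0/0; apply L'Hôpital's rule 3 times.
After differentiating numerator and denominator 3 times the quotient is (-768/(4*s + 1)^4 + 6/(s - 1)^3)/(12); at s = 0 this is -129/2.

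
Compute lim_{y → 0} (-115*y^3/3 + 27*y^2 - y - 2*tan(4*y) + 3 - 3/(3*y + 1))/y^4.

-243

Substitution gives 0/0 (the numerator vanishes to order 4).
Expand each term to order y^4: the coefficient of y^4 in -2·tan(4y) is 0 and in -3·1/(1 + 3y) is -243.
Lower-order terms cancel with the polynomial part, so the numerator is (-243)·y^4 + o(y^4), and the limit is (-243)/(1) = -243.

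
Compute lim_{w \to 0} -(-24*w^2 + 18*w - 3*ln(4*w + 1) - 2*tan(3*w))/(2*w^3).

41

Substitution gives 0/0; apply L'Hôpital's rule 3 times.
After differentiating numerator and denominator 3 times the quotient is (12*(36*(4*w + 1)^3*(cos(6*w) - 2)/(cos(6*w) + 1)^2 - 32)/(4*w + 1)^3)/(-12); at w = 0 this is 41.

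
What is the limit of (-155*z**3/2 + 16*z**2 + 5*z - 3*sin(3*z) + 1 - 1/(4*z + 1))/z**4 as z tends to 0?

-256

Substitution gives 0/0 (the numerator vanishes to order 4).
Expand each term to order z^4: the coefficient of z^4 in -3·sin(3z) is 0 and in −1/(1 + 4z) is -256.
Lower-order terms cancel with the polynomial part, so the numerator is (-256)·z^4 + o(z^4), and the limit is (-256)/(1) = -256.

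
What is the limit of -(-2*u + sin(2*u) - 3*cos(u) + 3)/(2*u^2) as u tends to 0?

-3/4

Substitution gives 0/0; apply L'Hôpital's rule 2 times.
After differentiating numerator and denominator 2 times the quotient is ((3 - 8*sin(u))*cos(u))/(-4); at u = 0 this is -3/4.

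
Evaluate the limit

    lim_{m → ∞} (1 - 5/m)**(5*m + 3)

Let L be the limit and take ln: ln L = lim (5m + 3)·ln(1 - 5/m) = lim (5m + 3)·(-5/m + O(1/m²)) = -25.
Hence L = e^(-25).

e^(-25)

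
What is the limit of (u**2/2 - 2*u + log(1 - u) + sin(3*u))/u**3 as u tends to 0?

-29/6

Substitution gives 0/0; apply L'Hôpital's rule 3 times.
After differentiating numerator and denominator 3 times the quotient is (-27*cos(3*u) + 2/(u - 1)^3)/(6); at u = 0 this is -29/6.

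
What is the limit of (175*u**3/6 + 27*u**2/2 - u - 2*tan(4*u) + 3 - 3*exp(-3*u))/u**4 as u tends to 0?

-81/8

Substitution gives 0/0 (the numerator vanishes to order 4).
Expand each term to order u^4: the coefficient of u^4 in -2·tan(4u) is 0 and in -3·e^(-3u) is -81/8.
Lower-order terms cancel with the polynomial part, so the numerator is (-81/8)·u^4 + o(u^4), and the limit is (-81/8)/(1) = -81/8.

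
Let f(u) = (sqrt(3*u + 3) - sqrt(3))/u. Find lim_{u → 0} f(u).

Substitution gives 0/0. Multiply numerator and denominator by the conjugate √(3 + 3u) + √3.
The numerator becomes (3 + 3u) − 3 = 3u, so the expression simplifies to 3/(√(3 + 3u) + √3).
Letting u → 0 gives 3/(2√3) = √(3)/2.

√(3)/2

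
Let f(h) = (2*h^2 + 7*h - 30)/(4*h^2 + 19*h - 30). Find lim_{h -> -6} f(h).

17/29

At h = -6 both the top and bottom vanish — a removable singularity. Factoring out (h + 6) from each leaves (2*h - 5)/(4*h - 5), which at h = -6 equals 17/29.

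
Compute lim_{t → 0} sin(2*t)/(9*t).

Substitution gives 0/0.
Write it as (2/9)·sin(2t)/(2t); since sin(u)/u → 1, the limit is 2/9.

2/9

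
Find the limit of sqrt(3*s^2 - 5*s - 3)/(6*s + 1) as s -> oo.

For large |s|, √(3*s^2 - 5*s - 3) ≈ √3·|s| and the denominator ≈ 6s.
Since s → +∞, |s| = s, giving √3/(6) = √(3)/6.

√(3)/6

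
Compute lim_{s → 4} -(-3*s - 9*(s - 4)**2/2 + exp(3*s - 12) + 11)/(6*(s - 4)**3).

Direct substitution gives 0/0.
Apply L'Hôpital: lim (-9*s + 3*e^(3*s - 12) + 33)/(-18*(s - 4)^2), still 0/0.
Apply L'Hôpital: lim (9*e^(3*s - 12) - 9)/(144 - 36*s), still 0/0.
After 3 applications of L'Hôpital's rule the quotient is (27*e^(3*s - 12))/(-36); substituting s = 4 gives -3/4.

-3/4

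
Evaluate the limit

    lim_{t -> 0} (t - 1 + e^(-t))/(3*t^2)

Direct substitution gives 0/0.
Apply L'Hôpital: lim (1 - e^(-t))/(6*t), still 0/0.
After 2 applications of L'Hôpital's rule the quotient is (e^(-t))/(6); substituting t = 0 gives 1/6.

1/6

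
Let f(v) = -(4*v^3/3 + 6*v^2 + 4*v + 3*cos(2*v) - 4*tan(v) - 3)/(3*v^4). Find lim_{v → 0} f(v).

-2/3

Substitution gives 0/0; apply L'Hôpital's rule 4 times.
After differentiating numerator and denominator 4 times the quotient is (48*cos(2*v) - 96*tan(v)^5 - 160*tan(v)^3 - 64*tan(v))/(-72); at v = 0 this is -2/3.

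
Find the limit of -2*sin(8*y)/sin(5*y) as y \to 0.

Substitution gives 0/0.
Divide numerator and denominator by y: sin(8y)/y → 8 and sin(5y)/y → 5, so the limit is -2·8/5 = -16/5.

-16/5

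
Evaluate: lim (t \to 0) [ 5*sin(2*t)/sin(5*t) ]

Substitution gives 0/0.
Divide numerator and denominator by t: sin(2t)/t → 2 and sin(5t)/t → 5, so the limit is 5·2/5 = 2.

2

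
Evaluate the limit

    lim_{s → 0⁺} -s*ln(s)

0

This is a 0·(−∞) form. Rewrite as -1·ln(s) / s^(−1) and apply L'Hôpital:
the derivative quotient is -1·(1/s) / (−1·s^(−2)) = (1/1)·s^1 → 0.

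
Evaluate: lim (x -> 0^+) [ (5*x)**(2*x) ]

1

Base → 0⁺ and exponent → 0⁺: a 0^0 form.
Take logs: 2x·ln(5x). This is 0·(−∞); rewriting as ln(5x)/(1/(2x)) and applying L'Hôpital gives 0.
Hence the limit is e^0 = 1.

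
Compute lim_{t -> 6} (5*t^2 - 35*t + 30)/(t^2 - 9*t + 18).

25/3

Direct substitution gives 0/0, so factor. Both numerator and denominator have (t - 6) as a factor.
After cancelling, the expression reduces to (5*t - 5)/(t - 3).
Substituting t = 6 gives 25/3.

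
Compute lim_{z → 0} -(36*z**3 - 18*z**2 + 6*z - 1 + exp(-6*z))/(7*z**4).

-54/7

Direct substitution gives 0/0.
Apply L'Hôpital: lim (108*z^2 - 36*z + 6 - 6*e^(-6*z))/(-28*z^3), still 0/0.
Apply L'Hôpital: lim (216*z - 36 + 36*e^(-6*z))/(-84*z^2), still 0/0.
Apply L'Hôpital: lim (216 - 216*e^(-6*z))/(-168*z), still 0/0.
After 4 applications of L'Hôpital's rule the quotient is (1296*e^(-6*z))/(-168); substituting z = 0 gives -54/7.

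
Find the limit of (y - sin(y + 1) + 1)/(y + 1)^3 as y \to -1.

Direct substitution gives 0/0.
Apply L'Hôpital: lim (1 - cos(y + 1))/(3*(y + 1)^2), still 0/0.
Apply L'Hôpital: lim (sin(y + 1))/(6*y + 6), still 0/0.
After 3 applications of L'Hôpital's rule the quotient is (cos(y + 1))/(6); substituting y = -1 gives 1/6.

1/6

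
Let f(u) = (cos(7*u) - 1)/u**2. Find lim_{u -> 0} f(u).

-49/2

Direct substitution gives 0/0.
Apply L'Hôpital: lim (-7*sin(7*u))/(2*u), still 0/0.
After 2 applications of L'Hôpital's rule the quotient is (-49*cos(7*u))/(2); substituting u = 0 gives -49/2.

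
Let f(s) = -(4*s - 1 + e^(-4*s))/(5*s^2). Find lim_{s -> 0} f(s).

-8/5

Direct substitution gives 0/0.
Apply L'Hôpital: lim (4 - 4*e^(-4*s))/(-10*s), still 0/0.
After 2 applications of L'Hôpital's rule the quotient is (16*e^(-4*s))/(-10); substituting s = 0 gives -8/5.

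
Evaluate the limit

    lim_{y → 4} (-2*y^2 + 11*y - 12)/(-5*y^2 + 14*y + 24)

5/26

Direct substitution gives 0/0, so factor. Both numerator and denominator have (y - 4) as a factor.
After cancelling, the expression reduces to (3 - 2*y)/(-5*y - 6).
Substituting y = 4 gives 5/26.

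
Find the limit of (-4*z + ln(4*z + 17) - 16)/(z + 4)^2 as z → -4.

Direct substitution gives 0/0.
Apply L'Hôpital: lim (-4 + 4/(4*z + 17))/(2*z + 8), still 0/0.
After 2 applications of L'Hôpital's rule the quotient is (-16/(4*z + 17)^2)/(2); substituting z = -4 gives -8.

-8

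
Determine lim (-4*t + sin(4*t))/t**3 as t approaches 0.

-32/3

Direct substitution gives 0/0.
Apply L'Hôpital: lim (4*cos(4*t) - 4)/(3*t^2), still 0/0.
Apply L'Hôpital: lim (-16*sin(4*t))/(6*t), still 0/0.
After 3 applications of L'Hôpital's rule the quotient is (-64*cos(4*t))/(6); substituting t = 0 gives -32/3.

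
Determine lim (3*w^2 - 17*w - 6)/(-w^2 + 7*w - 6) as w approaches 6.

-19/5

At w = 6 both the top and bottom vanish — a removable singularity. Factoring out (w - 6) from each leaves (3*w + 1)/(1 - w), which at w = 6 equals -19/5.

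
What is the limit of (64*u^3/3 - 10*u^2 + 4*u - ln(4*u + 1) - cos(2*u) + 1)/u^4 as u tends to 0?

190/3

Substitution gives 0/0; apply L'Hôpital's rule 4 times.
After differentiating numerator and denominator 4 times the quotient is (-16*cos(2*u) + 1536/(4*u + 1)^4)/(24); at u = 0 this is 190/3.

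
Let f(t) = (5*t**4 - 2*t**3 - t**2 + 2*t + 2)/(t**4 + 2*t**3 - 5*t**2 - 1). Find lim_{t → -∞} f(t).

Numerator and denominator both have degree 4.
Dividing every term by t^4, all lower-order terms vanish and the limit is the ratio of leading coefficients, 5/(1) = 5.

5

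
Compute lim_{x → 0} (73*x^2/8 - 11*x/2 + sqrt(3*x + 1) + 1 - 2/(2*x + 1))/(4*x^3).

283/64

Substitution gives 0/0; apply L'Hôpital's rule 3 times.
After differentiating numerator and denominator 3 times the quotient is (81/(8*(3*x + 1)^(5/2)) + 96/(2*x + 1)^4)/(24); at x = 0 this is 283/64.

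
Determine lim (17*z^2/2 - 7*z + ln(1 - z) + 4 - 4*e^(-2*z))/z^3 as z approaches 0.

Substitution gives 0/0; apply L'Hôpital's rule 3 times.
After differentiating numerator and denominator 3 times the quotient is (32*e^(-2*z) + 2/(z - 1)^3)/(6); at z = 0 this is 5.

5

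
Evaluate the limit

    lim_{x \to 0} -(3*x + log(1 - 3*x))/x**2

9/2

Direct substitution gives 0/0.
Apply L'Hôpital: lim (3 - 3/(1 - 3*x))/(-2*x), still 0/0.
After 2 applications of L'Hôpital's rule the quotient is (-9/(1 - 3*x)^2)/(-2); substituting x = 0 gives 9/2.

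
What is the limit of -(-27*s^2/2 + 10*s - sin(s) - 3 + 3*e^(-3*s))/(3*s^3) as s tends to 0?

40/9

Substitution gives 0/0; apply L'Hôpital's rule 3 times.
After differentiating numerator and denominator 3 times the quotient is (cos(s) - 81*e^(-3*s))/(-18); at s = 0 this is 40/9.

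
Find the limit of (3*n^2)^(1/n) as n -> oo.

Base → ∞ and exponent → 0: an ∞^0 form.
Take logs: (1/n)·ln(3·n^2) = (ln 3 + 2·ln n)/n → 0.
So the limit is e^0 = 1.

1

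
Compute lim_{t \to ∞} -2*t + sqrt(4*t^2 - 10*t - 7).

-5/2

This has the form ∞ − ∞. Multiply and divide by the conjugate √(4*t^2 - 10*t - 7) + 2t.
That gives (-10t - 7) / (√(4*t^2 - 10*t - 7) + 2t).
Divide numerator and denominator by t: the limit is -10/(2·2) = -5/2.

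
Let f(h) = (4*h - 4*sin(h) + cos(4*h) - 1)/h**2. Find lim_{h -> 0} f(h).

-8

Substitution gives 0/0; apply L'Hôpital's rule 2 times.
After differentiating numerator and denominator 2 times the quotient is (4*sin(h) - 16*cos(4*h))/(2); at h = 0 this is -8.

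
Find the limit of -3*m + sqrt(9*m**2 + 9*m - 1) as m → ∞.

3/2

This has the form ∞ − ∞. Multiply and divide by the conjugate √(9*m^2 + 9*m - 1) + 3m.
That gives (9m - 1) / (√(9*m^2 + 9*m - 1) + 3m).
Divide numerator and denominator by m: the limit is 9/(2·3) = 3/2.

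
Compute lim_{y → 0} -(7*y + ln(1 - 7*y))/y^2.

Direct substitution gives 0/0.
Apply L'Hôpital: lim (7 - 7/(1 - 7*y))/(-2*y), still 0/0.
After 2 applications of L'Hôpital's rule the quotient is (-49/(1 - 7*y)^2)/(-2); substituting y = 0 gives 49/2.

49/2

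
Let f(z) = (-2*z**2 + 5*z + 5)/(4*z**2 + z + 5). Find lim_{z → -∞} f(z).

Numerator and denominator both have degree 2.
Dividing every term by z^2, all lower-order terms vanish and the limit is the ratio of leading coefficients, -2/(4) = -1/2.

-1/2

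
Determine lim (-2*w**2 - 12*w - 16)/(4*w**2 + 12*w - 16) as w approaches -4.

At w = -4 both the top and bottom vanish — a removable singularity. Factoring out (w + 4) from each leaves (-2*w - 4)/(4*w - 4), which at w = -4 equals -1/5.

-1/5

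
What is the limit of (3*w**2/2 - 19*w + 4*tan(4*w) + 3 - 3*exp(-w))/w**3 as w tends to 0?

515/6

Substitution gives 0/0; apply L'Hôpital's rule 3 times.
After differentiating numerator and denominator 3 times the quotient is (((1536*tan(4*w)^2 + 512)*e^(w)/cos(4*w)^2 + 3)*e^(-w))/(6); at w = 0 this is 515/6.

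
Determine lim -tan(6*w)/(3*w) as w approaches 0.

-2

Substitution gives 0/0.
Since tan(u)/u → 1 as u → 0, tan(6w)/(6w) → 1 and the limit is 6/(-3) = -2.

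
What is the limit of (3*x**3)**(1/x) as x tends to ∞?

1

Base → ∞ and exponent → 0: an ∞^0 form.
Take logs: (1/x)·ln(3·x^3) = (ln 3 + 3·ln x)/x → 0.
So the limit is e^0 = 1.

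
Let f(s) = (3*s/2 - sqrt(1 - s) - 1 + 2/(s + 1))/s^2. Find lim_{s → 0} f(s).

17/8

Substitution gives 0/0 (the numerator vanishes to order 2).
Expand each term to order s^2: the coefficient of s^2 in 2·1/(1 + s) is 2 and in −√(1 - s) is 1/8.
Lower-order terms cancel with the polynomial part, so the numerator is (17/8)·s^2 + o(s^2), and the limit is (17/8)/(1) = 17/8.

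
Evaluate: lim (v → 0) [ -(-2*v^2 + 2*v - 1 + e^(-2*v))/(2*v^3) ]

Direct substitution gives 0/0.
Apply L'Hôpital: lim (-4*v + 2 - 2*e^(-2*v))/(-6*v^2), still 0/0.
Apply L'Hôpital: lim (-4 + 4*e^(-2*v))/(-12*v), still 0/0.
After 3 applications of L'Hôpital's rule the quotient is (-8*e^(-2*v))/(-12); substituting v = 0 gives 2/3.

2/3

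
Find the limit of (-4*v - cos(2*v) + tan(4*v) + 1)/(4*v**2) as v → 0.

1/2

Substitution gives 0/0; apply L'Hôpital's rule 2 times.
After differentiating numerator and denominator 2 times the quotient is (4*cos(2*v) + 32*tan(4*v)/cos(4*v)^2)/(8); at v = 0 this is 1/2.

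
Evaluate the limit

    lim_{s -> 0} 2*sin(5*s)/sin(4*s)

Substitution gives 0/0.
Divide numerator and denominator by s: sin(5s)/s → 5 and sin(4s)/s → 4, so the limit is 2·5/4 = 5/2.

5/2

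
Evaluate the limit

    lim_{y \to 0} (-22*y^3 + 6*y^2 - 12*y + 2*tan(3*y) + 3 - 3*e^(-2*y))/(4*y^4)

-1/2

Substitution gives 0/0; apply L'Hôpital's rule 4 times.
After differentiating numerator and denominator 4 times the quotient is (48*(27*(3*tan(3*y)^2 + 2)*e^(2*y)*tan(3*y)/cos(3*y)^2 - 1)*e^(-2*y))/(96); at y = 0 this is -1/2.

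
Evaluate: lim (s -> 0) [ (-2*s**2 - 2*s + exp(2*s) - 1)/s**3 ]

Direct substitution gives 0/0.
Apply L'Hôpital: lim (-4*s + 2*e^(2*s) - 2)/(3*s^2), still 0/0.
Apply L'Hôpital: lim (4*e^(2*s) - 4)/(6*s), still 0/0.
After 3 applications of L'Hôpital's rule the quotient is (8*e^(2*s))/(6); substituting s = 0 gives 4/3.

4/3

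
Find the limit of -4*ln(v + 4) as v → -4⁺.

As v → -4⁺, v + 4 → 0⁺ and ln(v + 4) → −∞.
Multiplying by -4 gives ∞.

∞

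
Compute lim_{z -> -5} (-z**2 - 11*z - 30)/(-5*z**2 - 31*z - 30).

Direct substitution gives 0/0, so factor. Both numerator and denominator have (z + 5) as a factor.
After cancelling, the expression reduces to (-z - 6)/(-5*z - 6).
Substituting z = -5 gives -1/19.

-1/19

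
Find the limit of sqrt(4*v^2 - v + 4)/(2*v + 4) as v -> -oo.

-1

For large |v|, √(4*v^2 - v + 4) ≈ √4·|v| and the denominator ≈ 2v.
Since v → −∞, |v| = −v, giving −√4/(2) = -1.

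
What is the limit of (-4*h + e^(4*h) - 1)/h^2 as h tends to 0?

Direct substitution gives 0/0.
Apply L'Hôpital: lim (4*e^(4*h) - 4)/(2*h), still 0/0.
After 2 applications of L'Hôpital's rule the quotient is (16*e^(4*h))/(2); substituting h = 0 gives 8.

8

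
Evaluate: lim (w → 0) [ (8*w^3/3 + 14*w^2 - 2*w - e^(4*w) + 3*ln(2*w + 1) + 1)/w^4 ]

Substitution gives 0/0 (the numerator vanishes to order 4).
Expand each term to order w^4: the coefficient of w^4 in 3·ln(1 + 2w) is -12 and in −e^(4w) is -32/3.
Lower-order terms cancel with the polynomial part, so the numerator is (-68/3)·w^4 + o(w^4), and the limit is (-68/3)/(1) = -68/3.

-68/3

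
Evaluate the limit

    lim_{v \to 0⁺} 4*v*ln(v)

This is a 0·(−∞) form. Rewrite as 4·ln(v) / v^(−1) and apply L'Hôpital:
the derivative quotient is 4·(1/v) / (−1·v^(−2)) = (-4/1)·v^1 → 0.

0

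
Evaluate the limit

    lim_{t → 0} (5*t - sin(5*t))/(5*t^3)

Direct substitution gives 0/0.
Apply L'Hôpital: lim (5 - 5*cos(5*t))/(15*t^2), still 0/0.
Apply L'Hôpital: lim (25*sin(5*t))/(30*t), still 0/0.
After 3 applications of L'Hôpital's rule the quotient is (125*cos(5*t))/(30); substituting t = 0 gives 25/6.

25/6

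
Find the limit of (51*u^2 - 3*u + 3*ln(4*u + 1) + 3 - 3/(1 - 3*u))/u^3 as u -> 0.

Substitution gives 0/0 (the numerator vanishes to order 3).
Expand each term to order u^3: the coefficient of u^3 in 3·ln(1 + 4u) is 64 and in -3·1/(1 - 3u) is -81.
Lower-order terms cancel with the polynomial part, so the numerator is (-17)·u^3 + o(u^3), and the limit is (-17)/(1) = -17.

-17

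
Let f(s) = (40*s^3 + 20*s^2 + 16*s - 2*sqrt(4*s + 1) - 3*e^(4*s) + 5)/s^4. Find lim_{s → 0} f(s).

Substitution gives 0/0; apply L'Hôpital's rule 4 times.
After differentiating numerator and denominator 4 times the quotient is (-768*e^(4*s) + 480/(4*s + 1)^(7/2))/(24); at s = 0 this is -12.

-12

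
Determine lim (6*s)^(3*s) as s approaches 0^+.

1

Base → 0⁺ and exponent → 0⁺: a 0^0 form.
Take logs: 3s·ln(6s). This is 0·(−∞); rewriting as ln(6s)/(1/(3s)) and applying L'Hôpital gives 0.
Hence the limit is e^0 = 1.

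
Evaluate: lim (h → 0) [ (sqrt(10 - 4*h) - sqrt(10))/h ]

-√(10)/5

A 0/0 form; rationalise with √(10 - 4h) + √10. This collapses the numerator to -4h, leaving -4/(√(10 - 4h) + √10) → -4/(2√10) = -√(10)/5.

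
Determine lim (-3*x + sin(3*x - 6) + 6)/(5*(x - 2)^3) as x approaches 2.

Direct substitution gives 0/0.
Apply L'Hôpital: lim (3*cos(3*x - 6) - 3)/(15*(x - 2)^2), still 0/0.
Apply L'Hôpital: lim (-9*sin(3*x - 6))/(30*x - 60), still 0/0.
After 3 applications of L'Hôpital's rule the quotient is (-27*cos(3*x - 6))/(30); substituting x = 2 gives -9/10.

-9/10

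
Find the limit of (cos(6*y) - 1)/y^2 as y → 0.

Direct substitution gives 0/0.
Apply L'Hôpital: lim (-6*sin(6*y))/(2*y), still 0/0.
After 2 applications of L'Hôpital's rule the quotient is (-36*cos(6*y))/(2); substituting y = 0 gives -18.

-18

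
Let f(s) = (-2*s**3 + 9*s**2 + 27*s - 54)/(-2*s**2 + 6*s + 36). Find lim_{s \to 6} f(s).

9/2

Since s = 6 makes numerator and denominator zero, (s - 6) divides both.
Cancelling it gives (-2*s^2 - 3*s + 9)/(-2*s - 6); now plug in s = 6 to get 9/2.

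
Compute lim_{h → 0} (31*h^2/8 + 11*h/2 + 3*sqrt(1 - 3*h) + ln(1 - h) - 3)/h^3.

Substitution gives 0/0; apply L'Hôpital's rule 3 times.
After differentiating numerator and denominator 3 times the quotient is (2/(h - 1)^3 - 243/(8*(1 - 3*h)^(5/2)))/(6); at h = 0 this is -259/48.

-259/48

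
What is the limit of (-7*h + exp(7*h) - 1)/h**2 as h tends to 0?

Direct substitution gives 0/0.
Apply L'Hôpital: lim (7*e^(7*h) - 7)/(2*h), still 0/0.
After 2 applications of L'Hôpital's rule the quotient is (49*e^(7*h))/(2); substituting h = 0 gives 49/2.

49/2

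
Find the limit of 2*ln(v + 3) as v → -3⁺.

-∞

As v → -3⁺, v + 3 → 0⁺ and ln(v + 3) → −∞.
Multiplying by 2 gives -∞.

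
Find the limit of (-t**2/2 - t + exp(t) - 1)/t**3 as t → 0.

1/6

Direct substitution gives 0/0.
Apply L'Hôpital: lim (-t + e^(t) - 1)/(3*t^2), still 0/0.
Apply L'Hôpital: lim (e^(t) - 1)/(6*t), still 0/0.
After 3 applications of L'Hôpital's rule the quotient is (e^(t))/(6); substituting t = 0 gives 1/6.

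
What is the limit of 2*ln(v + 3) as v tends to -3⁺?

As v → -3⁺, v + 3 → 0⁺ and ln(v + 3) → −∞.
Multiplying by 2 gives -∞.

-∞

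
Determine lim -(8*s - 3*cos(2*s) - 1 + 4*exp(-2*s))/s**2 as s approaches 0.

Substitution gives 0/0; apply L'Hôpital's rule 2 times.
After differentiating numerator and denominator 2 times the quotient is (12*cos(2*s) + 16*e^(-2*s))/(-2); at s = 0 this is -14.

-14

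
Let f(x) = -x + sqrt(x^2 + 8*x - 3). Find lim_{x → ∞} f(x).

An ∞ − ∞ form. Rationalising with the conjugate, the difference becomes (8x - 3) / (√(x^2 + 8*x - 3) + x).
For large x the denominator behaves like 2·x, so the quotient tends to 8/2 = 4.

4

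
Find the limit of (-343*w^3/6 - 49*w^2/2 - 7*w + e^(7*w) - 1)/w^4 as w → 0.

2401/24

Direct substitution gives 0/0.
Apply L'Hôpital: lim (-343*w^2/2 - 49*w + 7*e^(7*w) - 7)/(4*w^3), still 0/0.
Apply L'Hôpital: lim (-343*w + 49*e^(7*w) - 49)/(12*w^2), still 0/0.
Apply L'Hôpital: lim (343*e^(7*w) - 343)/(24*w), still 0/0.
After 4 applications of L'Hôpital's rule the quotient is (2401*e^(7*w))/(24); substituting w = 0 gives 2401/24.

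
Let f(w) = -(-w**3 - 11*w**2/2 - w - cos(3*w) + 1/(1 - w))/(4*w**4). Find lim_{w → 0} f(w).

19/32

Substitution gives 0/0; apply L'Hôpital's rule 4 times.
After differentiating numerator and denominator 4 times the quotient is (-81*cos(3*w) - 24/(w - 1)^5)/(-96); at w = 0 this is 19/32.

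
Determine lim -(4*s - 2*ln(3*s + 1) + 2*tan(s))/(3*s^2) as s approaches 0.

-3

Substitution gives 0/0 (the numerator vanishes to order 2).
Expand each term to order s^2: the coefficient of s^2 in 2·tan(s) is 0 and in -2·ln(1 + 3s) is 9.
Lower-order terms cancel with the polynomial part, so the numerator is (9)·s^2 + o(s^2), and the limit is (9)/(-3) = -3.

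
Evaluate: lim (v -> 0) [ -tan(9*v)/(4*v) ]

-9/4

Substitution gives 0/0.
Since tan(u)/u → 1 as u → 0, tan(9v)/(9v) → 1 and the limit is 9/(-4) = -9/4.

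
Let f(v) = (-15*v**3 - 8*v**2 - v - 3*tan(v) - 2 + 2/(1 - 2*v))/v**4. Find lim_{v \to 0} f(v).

32

Substitution gives 0/0 (the numerator vanishes to order 4).
Expand each term to order v^4: the coefficient of v^4 in 2·1/(1 - 2v) is 32 and in -3·tan(v) is 0.
Lower-order terms cancel with the polynomial part, so the numerator is (32)·v^4 + o(v^4), and the limit is (32)/(1) = 32.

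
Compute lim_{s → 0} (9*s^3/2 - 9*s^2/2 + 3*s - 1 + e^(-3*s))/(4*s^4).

27/32

Direct substitution gives 0/0.
Apply L'Hôpital: lim (27*s^2/2 - 9*s + 3 - 3*e^(-3*s))/(16*s^3), still 0/0.
Apply L'Hôpital: lim (27*s - 9 + 9*e^(-3*s))/(48*s^2), still 0/0.
Apply L'Hôpital: lim (27 - 27*e^(-3*s))/(96*s), still 0/0.
After 4 applications of L'Hôpital's rule the quotient is (81*e^(-3*s))/(96); substituting s = 0 gives 27/32.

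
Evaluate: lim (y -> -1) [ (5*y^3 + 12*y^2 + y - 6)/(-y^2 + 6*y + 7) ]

-1

Since y = -1 makes numerator and denominator zero, (y + 1) divides both.
Cancelling it gives (5*y^2 + 7*y - 6)/(7 - y); now plug in y = -1 to get -1.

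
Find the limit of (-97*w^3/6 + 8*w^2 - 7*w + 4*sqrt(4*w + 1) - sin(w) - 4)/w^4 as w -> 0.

-40

Substitution gives 0/0 (the numerator vanishes to order 4).
Expand each term to order w^4: the coefficient of w^4 in 4·√(1 + 4w) is -40 and in −sin(w) is 0.
Lower-order terms cancel with the polynomial part, so the numerator is (-40)·w^4 + o(w^4), and the limit is (-40)/(1) = -40.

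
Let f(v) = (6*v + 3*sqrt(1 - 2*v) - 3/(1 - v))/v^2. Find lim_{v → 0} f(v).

-9/2

Substitution gives 0/0; apply L'Hôpital's rule 2 times.
After differentiating numerator and denominator 2 times the quotient is (6/(v - 1)^3 - 3/(1 - 2*v)^(3/2))/(2); at v = 0 this is -9/2.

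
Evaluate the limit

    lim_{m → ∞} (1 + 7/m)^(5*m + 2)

Write it as [(1 + 7/m)^m]^(5) · (1 + 7/m)^(2). The bracketed term tends to e^(7) and the second factor to 1, so the limit is e^(35).

e^(35)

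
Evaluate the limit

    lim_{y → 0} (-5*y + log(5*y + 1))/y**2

Direct substitution gives 0/0.
Apply L'Hôpital: lim (-5 + 5/(5*y + 1))/(2*y), still 0/0.
After 2 applications of L'Hôpital's rule the quotient is (-25/(5*y + 1)^2)/(2); substituting y = 0 gives -25/2.

-25/2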